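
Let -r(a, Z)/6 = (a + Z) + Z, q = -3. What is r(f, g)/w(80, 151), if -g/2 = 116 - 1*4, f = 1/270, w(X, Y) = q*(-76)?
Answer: 120959/10260 ≈ 11.789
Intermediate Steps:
w(X, Y) = 228 (w(X, Y) = -3*(-76) = 228)
f = 1/270 ≈ 0.0037037
g = -224 (g = -2*(116 - 1*4) = -2*(116 - 4) = -2*112 = -224)
r(a, Z) = -12*Z - 6*a (r(a, Z) = -6*((a + Z) + Z) = -6*((Z + a) + Z) = -6*(a + 2*Z) = -12*Z - 6*a)
r(f, g)/w(80, 151) = (-12*(-224) - 6*1/270)/228 = (2688 - 1/45)*(1/228) = (120959/45)*(1/228) = 120959/10260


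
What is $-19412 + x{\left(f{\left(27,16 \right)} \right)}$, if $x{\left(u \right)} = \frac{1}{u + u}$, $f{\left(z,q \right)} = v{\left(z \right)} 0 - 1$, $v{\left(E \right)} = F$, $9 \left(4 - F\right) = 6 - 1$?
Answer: $- \frac{38825}{2} \approx -19413.0$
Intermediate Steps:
$F = \frac{31}{9}$ ($F = 4 - \frac{6 - 1}{9} = 4 - \frac{5}{9} = \frac{31}{9} \approx 3.4444$)
$v{\left(E \right)} = \frac{31}{9}$
$f{\left(z,q \right)} = -1$ ($f{\left(z,q \right)} = \frac{31}{9} \cdot 0 - 1 = 0 - 1 = -1$)
$x{\left(u \right)} = \frac{1}{2 u}$
$-19412 + x{\left(f{\left(27,16 \right)} \right)} = -19412 + \frac{1}{2 \left(-1\right)} = -19412 + \frac{1}{2} \left(-1\right) = -19412 - \frac{1}{2} = - \frac{38825}{2}$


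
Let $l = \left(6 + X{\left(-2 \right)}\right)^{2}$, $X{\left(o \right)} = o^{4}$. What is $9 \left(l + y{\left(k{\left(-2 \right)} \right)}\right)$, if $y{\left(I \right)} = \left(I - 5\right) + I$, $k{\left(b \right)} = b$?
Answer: $4275$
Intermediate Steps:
$l = 484$ ($l = \left(6 + \left(-2\right)^{4}\right)^{2} = \left(6 + 16\right)^{2} = 22^{2} = 484$)
$y{\left(I \right)} = -5 + 2 I$ ($y{\left(I \right)} = \left(I - 5\right) + I = \left(-5 + I\right) + I = -5 + 2 I$)
$9 \left(l + y{\left(k{\left(-2 \right)} \right)}\right) = 9 \left(484 + \left(-5 + 2 \left(-2\right)\right)\right) = 9 \left(484 - 9\right) = 9 \cdot 475 = 4275$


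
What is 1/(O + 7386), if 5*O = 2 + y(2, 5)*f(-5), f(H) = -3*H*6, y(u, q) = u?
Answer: 5/37112 ≈ 0.00013473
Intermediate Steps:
f(H) = -18*H
O = 182/5 (O = (2 + 2*(-18*(-5)))/5 = (2 + 2*90)/5 = (2 + 180)/5 = (⅕)*182 = 182/5 ≈ 36.400)
1/(O + 7386) = 1/(182/5 + 7386) = 1/(37112/5) = 5/37112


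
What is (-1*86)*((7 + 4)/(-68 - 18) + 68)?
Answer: -5837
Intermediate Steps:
(-1*86)*((7 + 4)/(-68 - 18) + 68) = -86*(11/(-86) + 68) = -86*(11*(-1/86) + 68) = -86*(-11/86 + 68) = -86*5837/86 = -5837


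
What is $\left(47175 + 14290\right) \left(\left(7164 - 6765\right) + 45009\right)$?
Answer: $2791002720$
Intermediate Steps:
$\left(47175 + 14290\right) \left(\left(7164 - 6765\right) + 45009\right) = 61465 \left(\left(7164 - 6765\right) + 45009\right) = 61465 \left(399 + 45009\right) = 61465 \cdot 45408 = 2791002720$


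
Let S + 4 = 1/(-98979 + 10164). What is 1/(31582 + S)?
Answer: 88815/2804600069 ≈ 3.1668e-5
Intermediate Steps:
S = -355261/88815 (S = -4 + 1/(-98979 + 10164) = -4 + 1/(-88815) = -4 - 1/88815 = -355261/88815 ≈ -4.0000)
1/(31582 + S) = 1/(31582 - 355261/88815) = 1/(2804600069/88815) = 88815/2804600069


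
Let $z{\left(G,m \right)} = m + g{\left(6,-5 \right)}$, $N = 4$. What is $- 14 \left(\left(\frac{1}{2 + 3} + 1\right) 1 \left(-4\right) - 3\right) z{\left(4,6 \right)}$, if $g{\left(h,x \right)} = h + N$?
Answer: $\frac{8736}{5} \approx 1747.2$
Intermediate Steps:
$g{\left(h,x \right)} = 4 + h$ ($g{\left(h,x \right)} = h + 4 = 4 + h$)
$z{\left(G,m \right)} = 10 + m$ ($z{\left(G,m \right)} = m + \left(4 + 6\right) = m + 10 = 10 + m$)
$- 14 \left(\left(\frac{1}{2 + 3} + 1\right) 1 \left(-4\right) - 3\right) z{\left(4,6 \right)} = - 14 \left(\left(\frac{1}{2 + 3} + 1\right) 1 \left(-4\right) - 3\right) \left(10 + 6\right) = - 14 \left(\left(\frac{1}{5} + 1\right) 1 \left(-4\right) - 3\right) 16 = - 14 \left(\frac{6}{5} \cdot 1 \left(-4\right) - 3\right) 16 = - 14 \left(\frac{6}{5} \left(-4\right) - 3\right) 16 = - 14 \left(- \frac{24}{5} - 3\right) 16 = \left(-14\right) \left(- \frac{39}{5}\right) 16 = \frac{546}{5} \cdot 16 = \frac{8736}{5}$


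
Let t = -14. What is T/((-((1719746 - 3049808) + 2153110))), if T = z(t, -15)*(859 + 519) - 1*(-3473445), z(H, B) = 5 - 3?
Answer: -3476201/823048 ≈ -4.2236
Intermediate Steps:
z(H, B) = 2
T = 3476201 (T = 2*(859 + 519) - 1*(-3473445) = 2*1378 + 3473445 = 2756 + 3473445 = 3476201)
T/((-((1719746 - 3049808) + 2153110))) = 3476201/((-((1719746 - 3049808) + 2153110))) = 3476201/((-(-1330062 + 2153110))) = 3476201/((-1*823048)) = 3476201/(-823048) = 3476201*(-1/823048) = -3476201/823048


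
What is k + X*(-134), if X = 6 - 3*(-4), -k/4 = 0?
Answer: -2412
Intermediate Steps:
k = 0 (k = -4*0 = 0)
X = 18 (X = 6 + 12 = 18)
k + X*(-134) = 0 + 18*(-134) = 0 - 2412 = -2412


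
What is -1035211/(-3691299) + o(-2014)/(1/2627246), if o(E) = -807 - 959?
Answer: -17126580639455153/3691299 ≈ -4.6397e+9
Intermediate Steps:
o(E) = -1766
-1035211/(-3691299) + o(-2014)/(1/2627246) = -1035211/(-3691299) - 1766/(1/2627246) = -1035211*(-1/3691299) - 1766/1/2627246 = 1035211/3691299 - 1766*2627246 = 1035211/3691299 - 4639716436 = -17126580639455153/3691299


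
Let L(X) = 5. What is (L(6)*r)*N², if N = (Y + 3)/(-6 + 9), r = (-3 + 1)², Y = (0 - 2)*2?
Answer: 20/9 ≈ 2.2222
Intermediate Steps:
Y = -4 (Y = -2*2 = -4)
r = 4 (r = (-2)² = 4)
N = -⅓ (N = (-4 + 3)/(-6 + 9) = -1/3 = -1*⅓ = -⅓ ≈ -0.33333)
(L(6)*r)*N² = (5*4)*(-⅓)² = 20*(⅑) = 20/9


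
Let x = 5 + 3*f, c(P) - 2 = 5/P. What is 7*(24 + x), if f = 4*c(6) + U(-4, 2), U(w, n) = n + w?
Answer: 399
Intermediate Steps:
c(P) = 2 + 5/P
f = 28/3 (f = 4*(2 + 5/6) + (2 - 4) = 4*(2 + 5*(⅙)) - 2 = 4*(2 + ⅚) - 2 = 4*(17/6) - 2 = 34/3 - 2 = 28/3 ≈ 9.3333)
x = 33 (x = 5 + 3*(28/3) = 5 + 28 = 33)
7*(24 + x) = 7*(24 + 33) = 7*57 = 399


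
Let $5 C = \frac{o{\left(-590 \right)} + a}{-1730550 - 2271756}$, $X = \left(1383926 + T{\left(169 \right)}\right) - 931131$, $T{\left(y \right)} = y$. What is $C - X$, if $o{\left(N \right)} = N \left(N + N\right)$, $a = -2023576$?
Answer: $- \frac{4532250673772}{10005765} \approx -4.5296 \cdot 10^{5}$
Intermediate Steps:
$o{\left(N \right)} = 2 N^{2}$ ($o{\left(N \right)} = N 2 N = 2 N^{2}$)
$X = 452964$ ($X = \left(1383926 + 169\right) - 931131 = 1384095 - 931131 = 452964$)
$C = \frac{663688}{10005765}$ ($C = \frac{\left(2 \left(-590\right)^{2} - 2023576\right) \frac{1}{-1730550 - 2271756}}{5} = \frac{\left(2 \cdot 348100 - 2023576\right) \frac{1}{-4002306}}{5} = \frac{\left(696200 - 2023576\right) \left(- \frac{1}{4002306}\right)}{5} = \frac{\left(-1327376\right) \left(- \frac{1}{4002306}\right)}{5} = \frac{1}{5} \cdot \frac{663688}{2001153} = \frac{663688}{10005765} \approx 0.066331$)
$C - X = \frac{663688}{10005765} - 452964 = - \frac{4532250673772}{10005765}$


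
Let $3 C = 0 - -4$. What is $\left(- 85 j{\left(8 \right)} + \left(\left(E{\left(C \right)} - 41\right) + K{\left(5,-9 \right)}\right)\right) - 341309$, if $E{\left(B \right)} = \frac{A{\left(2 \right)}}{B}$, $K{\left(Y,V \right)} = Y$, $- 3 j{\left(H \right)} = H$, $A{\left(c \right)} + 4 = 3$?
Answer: $- \frac{4093429}{12} \approx -3.4112 \cdot 10^{5}$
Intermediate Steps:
$C = \frac{4}{3}$ ($C = \frac{0 - -4}{3} = \frac{0 + 4}{3} = \frac{1}{3} \cdot 4 = \frac{4}{3} \approx 1.3333$)
$A{\left(c \right)} = -1$ ($A{\left(c \right)} = -4 + 3 = -1$)
$j{\left(H \right)} = - \frac{H}{3}$
$E{\left(B \right)} = - \frac{1}{B}$
$\left(- 85 j{\left(8 \right)} + \left(\left(E{\left(C \right)} - 41\right) + K{\left(5,-9 \right)}\right)\right) - 341309 = \left(- 85 \left(\left(- \frac{1}{3}\right) 8\right) + \left(\left(- \frac{1}{\frac{4}{3}} - 41\right) + 5\right)\right) - 341309 = \left(\left(-85\right) \left(- \frac{8}{3}\right) + \left(\left(\left(-1\right) \frac{3}{4} - 41\right) + 5\right)\right) - 341309 = \left(\frac{680}{3} + \left(\left(- \frac{3}{4} - 41\right) + 5\right)\right) - 341309 = \left(\frac{680}{3} + \left(- \frac{167}{4} + 5\right)\right) - 341309 = \left(\frac{680}{3} - \frac{147}{4}\right) - 341309 = \frac{2279}{12} - 341309 = - \frac{4093429}{12}$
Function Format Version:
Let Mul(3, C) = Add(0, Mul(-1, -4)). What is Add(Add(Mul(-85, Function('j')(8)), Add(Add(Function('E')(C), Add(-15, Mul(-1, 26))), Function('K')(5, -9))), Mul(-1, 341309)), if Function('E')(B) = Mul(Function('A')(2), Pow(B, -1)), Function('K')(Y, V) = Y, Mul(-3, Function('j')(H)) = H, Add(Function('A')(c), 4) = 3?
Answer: Rational(-4093429, 12) ≈ -3.4112e+5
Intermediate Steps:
C = Rational(4, 3) (C = Mul(Rational(1, 3), Add(0, Mul(-1, -4))) = Mul(Rational(1, 3), Add(0, 4)) = Mul(Rational(1, 3), 4) = Rational(4, 3) ≈ 1.3333)
Function('A')(c) = -1 (Function('A')(c) = Add(-4, 3) = -1)
Function('j')(H) = Mul(Rational(-1, 3), H)
Function('E')(B) = Mul(-1, Pow(B, -1))
Add(Add(Mul(-85, Function('j')(8)), Add(Add(Function('E')(C), Add(-15, Mul(-1, 26))), Function('K')(5, -9))), Mul(-1, 341309)) = Add(Add(Mul(-85, Mul(Rational(-1, 3), 8)), Add(Add(Mul(-1, Pow(Rational(4, 3), -1)), Add(-15, Mul(-1, 26))), 5)), Mul(-1, 341309)) = Add(Add(Mul(-85, Rational(-8, 3)), Add(Add(Mul(-1, Rational(3, 4)), Add(-15, -26)), 5)), -341309) = Add(Add(Rational(680, 3), Add(Add(Rational(-3, 4), -41), 5)), -341309) = Add(Add(Rational(680, 3), Add(Rational(-167, 4), 5)), -341309) = Add(Add(Rational(680, 3), Rational(-147, 4)), -341309) = Add(Rational(2279, 12), -341309) = Rational(-4093429, 12)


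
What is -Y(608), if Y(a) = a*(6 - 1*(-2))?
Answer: -4864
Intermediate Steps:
Y(a) = 8*a (Y(a) = a*(6 + 2) = a*8 = 8*a)
-Y(608) = -8*608 = -1*4864 = -4864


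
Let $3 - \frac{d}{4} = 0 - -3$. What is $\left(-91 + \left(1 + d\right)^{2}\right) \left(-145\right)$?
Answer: $13050$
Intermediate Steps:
$d = 0$ ($d = 12 - 4 \left(0 - -3\right) = 12 - 4 \left(0 + 3\right) = 12 - 12 = 0$)
$\left(-91 + \left(1 + d\right)^{2}\right) \left(-145\right) = \left(-91 + \left(1 + 0\right)^{2}\right) \left(-145\right) = \left(-91 + 1^{2}\right) \left(-145\right) = \left(-91 + 1\right) \left(-145\right) = \left(-90\right) \left(-145\right) = 13050$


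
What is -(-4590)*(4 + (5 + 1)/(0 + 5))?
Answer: 23868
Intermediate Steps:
-(-4590)*(4 + (5 + 1)/(0 + 5)) = -(-4590)*(4 + 6/5) = -(-4590)*26/5 = -918*(-26) = 23868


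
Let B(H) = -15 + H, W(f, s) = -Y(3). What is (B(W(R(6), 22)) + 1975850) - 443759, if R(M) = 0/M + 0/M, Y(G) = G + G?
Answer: 1532070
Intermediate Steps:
Y(G) = 2*G
R(M) = 0 (R(M) = 0 + 0 = 0)
W(f, s) = -6 (W(f, s) = -2*3 = -1*6 = -6)
(B(W(R(6), 22)) + 1975850) - 443759 = ((-15 - 6) + 1975850) - 443759 = (-21 + 1975850) - 443759 = 1975829 - 443759 = 1532070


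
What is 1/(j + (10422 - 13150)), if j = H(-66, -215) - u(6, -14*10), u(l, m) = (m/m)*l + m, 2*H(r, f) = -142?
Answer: -1/2665 ≈ -0.00037523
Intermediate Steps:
H(r, f) = -71 (H(r, f) = (½)*(-142) = -71)
u(l, m) = l + m (u(l, m) = 1*l + m = l + m)
j = 63 (j = -71 - (6 - 14*10) = -71 - (6 - 140) = -71 - 1*(-134) = -71 + 134 = 63)
1/(j + (10422 - 13150)) = 1/(63 + (10422 - 13150)) = 1/(63 - 2728) = 1/(-2665) = -1/2665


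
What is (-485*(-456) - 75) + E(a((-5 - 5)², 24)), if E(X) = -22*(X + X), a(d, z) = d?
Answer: 216685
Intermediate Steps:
E(X) = -44*X
(-485*(-456) - 75) + E(a((-5 - 5)², 24)) = (-485*(-456) - 75) - 44*(-5 - 5)² = (221160 - 75) - 44*(-10)² = 221085 - 44*100 = 221085 - 4400 = 216685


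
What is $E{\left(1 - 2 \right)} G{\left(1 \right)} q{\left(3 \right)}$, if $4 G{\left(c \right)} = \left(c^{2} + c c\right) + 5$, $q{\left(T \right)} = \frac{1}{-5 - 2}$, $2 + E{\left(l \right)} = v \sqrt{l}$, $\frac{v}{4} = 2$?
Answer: $\frac{1}{2} - 2 i \approx 0.5 - 2.0 i$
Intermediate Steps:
$v = 8$ ($v = 4 \cdot 2 = 8$)
$E{\left(l \right)} = -2 + 8 \sqrt{l}$
$q{\left(T \right)} = - \frac{1}{7}$ ($q{\left(T \right)} = \frac{1}{-7} = - \frac{1}{7}$)
$G{\left(c \right)} = \frac{5}{4} + \frac{c^{2}}{2}$ ($G{\left(c \right)} = \frac{\left(c^{2} + c c\right) + 5}{4} = \frac{\left(c^{2} + c^{2}\right) + 5}{4} = \frac{2 c^{2} + 5}{4} = \frac{5 + 2 c^{2}}{4} = \frac{5}{4} + \frac{c^{2}}{2}$)
$E{\left(1 - 2 \right)} G{\left(1 \right)} q{\left(3 \right)} = \left(-2 + 8 \sqrt{1 - 2}\right) \left(\frac{5}{4} + \frac{1^{2}}{2}\right) \left(- \frac{1}{7}\right) = \left(-2 + 8 \sqrt{-1}\right) \left(\frac{5}{4} + \frac{1}{2} \cdot 1\right) \left(- \frac{1}{7}\right) = \left(-2 + 8 i\right) \left(\frac{5}{4} + \frac{1}{2}\right) \left(- \frac{1}{7}\right) = \left(-2 + 8 i\right) \frac{7}{4} \left(- \frac{1}{7}\right) = \left(- \frac{7}{2} + 14 i\right) \left(- \frac{1}{7}\right) = \frac{1}{2} - 2 i$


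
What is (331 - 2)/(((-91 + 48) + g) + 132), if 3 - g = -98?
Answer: 329/190 ≈ 1.7316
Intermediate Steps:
g = 101 (g = 3 - 1*(-98) = 3 + 98 = 101)
(331 - 2)/(((-91 + 48) + g) + 132) = (331 - 2)/(((-91 + 48) + 101) + 132) = 329/((-43 + 101) + 132) = 329/(58 + 132) = 329/190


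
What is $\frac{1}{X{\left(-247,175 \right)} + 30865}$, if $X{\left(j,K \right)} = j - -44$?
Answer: $\frac{1}{30662} \approx 3.2614 \cdot 10^{-5}$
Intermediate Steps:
$X{\left(j,K \right)} = 44 + j$ ($X{\left(j,K \right)} = j + 44 = 44 + j$)
$\frac{1}{X{\left(-247,175 \right)} + 30865} = \frac{1}{\left(44 - 247\right) + 30865} = \frac{1}{-203 + 30865} = \frac{1}{30662}$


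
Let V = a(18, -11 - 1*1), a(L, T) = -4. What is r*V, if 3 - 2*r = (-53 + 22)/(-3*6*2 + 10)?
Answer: -47/13 ≈ -3.6154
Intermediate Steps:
V = -4
r = 47/52 (r = 3/2 - (-53 + 22)/(2*(-3*6*2 + 10)) = 3/2 - (-31)/(2*(-18*2 + 10)) = 3/2 - (-31)/(2*(-36 + 10)) = 3/2 - (-31)/(2*(-26)) = 3/2 - (-31)*(-1)/(2*26) = 3/2 - ½*31/26 = 3/2 - 31/52 = 47/52 ≈ 0.90385)
r*V = (47/52)*(-4) = -47/13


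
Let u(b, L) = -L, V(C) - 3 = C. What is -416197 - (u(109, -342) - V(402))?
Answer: -416134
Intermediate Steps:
V(C) = 3 + C
-416197 - (u(109, -342) - V(402)) = -416197 - (-1*(-342) - (3 + 402)) = -416197 - (342 - 1*405) = -416197 - (342 - 405) = -416197 - 1*(-63) = -416197 + 63 = -416134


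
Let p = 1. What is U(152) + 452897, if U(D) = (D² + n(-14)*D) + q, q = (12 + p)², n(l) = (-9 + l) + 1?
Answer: 472826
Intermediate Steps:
n(l) = -8 + l
q = 169 (q = (12 + 1)² = 13² = 169)
U(D) = 169 + D² - 22*D (U(D) = (D² + (-8 - 14)*D) + 169 = (D² - 22*D) + 169 = 169 + D² - 22*D)
U(152) + 452897 = (169 + 152² - 22*152) + 452897 = (169 + 23104 - 3344) + 452897 = 19929 + 452897 = 472826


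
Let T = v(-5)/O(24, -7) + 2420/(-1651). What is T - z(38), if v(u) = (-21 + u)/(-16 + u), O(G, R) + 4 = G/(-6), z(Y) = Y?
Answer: -5494735/138684 ≈ -39.621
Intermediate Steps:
O(G, R) = -4 - G/6 (O(G, R) = -4 + G/(-6) = -4 + G*(-⅙) = -4 - G/6)
v(u) = (-21 + u)/(-16 + u)
T = -224743/138684 (T = ((-21 - 5)/(-16 - 5))/(-4 - ⅙*24) + 2420/(-1651) = (-26/(-21))/(-4 - 4) + 2420*(-1/1651) = -1/21*(-26)/(-8) - 2420/1651 = (26/21)*(-⅛) - 2420/1651 = -13/84 - 2420/1651 = -224743/138684 ≈ -1.6205)
T - z(38) = -224743/138684 - 1*38 = -224743/138684 - 38 = -5494735/138684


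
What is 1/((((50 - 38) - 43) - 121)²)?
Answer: 1/23104 ≈ 4.3283e-5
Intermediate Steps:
1/((((50 - 38) - 43) - 121)²) = 1/(((12 - 43) - 121)²) = 1/((-31 - 121)²) = 1/((-152)²) = 1/23104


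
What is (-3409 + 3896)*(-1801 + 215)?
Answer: -772382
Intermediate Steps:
(-3409 + 3896)*(-1801 + 215) = 487*(-1586) = -772382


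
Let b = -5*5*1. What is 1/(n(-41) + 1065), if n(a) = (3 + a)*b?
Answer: 1/2015 ≈ 0.00049628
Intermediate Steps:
b = -25 (b = -25*1 = -25)
n(a) = -75 - 25*a (n(a) = (3 + a)*(-25) = -75 - 25*a)
1/(n(-41) + 1065) = 1/((-75 - 25*(-41)) + 1065) = 1/((-75 + 1025) + 1065) = 1/(950 + 1065) = 1/2015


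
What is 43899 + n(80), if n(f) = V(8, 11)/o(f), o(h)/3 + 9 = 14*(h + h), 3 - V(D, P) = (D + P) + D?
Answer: 97938661/2231 ≈ 43899.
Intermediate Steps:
V(D, P) = 3 - P - 2*D (V(D, P) = 3 - ((D + P) + D) = 3 - (P + 2*D) = 3 + (-P - 2*D) = 3 - P - 2*D)
o(h) = -27 + 84*h (o(h) = -27 + 3*(14*(h + h)) = -27 + 3*(14*(2*h)) = -27 + 3*(28*h) = -27 + 84*h)
n(f) = -24/(-27 + 84*f) (n(f) = (3 - 1*11 - 2*8)/(-27 + 84*f) = (3 - 11 - 16)/(-27 + 84*f) = -24/(-27 + 84*f))
43899 + n(80) = 43899 - 8/(-9 + 28*80) = 43899 - 8/(-9 + 2240) = 43899 - 8/2231 = 97938661/2231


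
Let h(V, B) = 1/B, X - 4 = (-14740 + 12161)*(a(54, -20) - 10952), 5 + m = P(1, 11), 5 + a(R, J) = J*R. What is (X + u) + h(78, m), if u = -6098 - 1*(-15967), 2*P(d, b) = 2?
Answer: 124213183/4 ≈ 3.1053e+7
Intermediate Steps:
P(d, b) = 1 (P(d, b) = (1/2)*2 = 1)
a(R, J) = -5 + J*R
m = -4 (m = -5 + 1 = -4)
X = 31043427 (X = 4 + (-14740 + 12161)*((-5 - 20*54) - 10952) = 4 - 2579*((-5 - 1080) - 10952) = 4 - 2579*(-1085 - 10952) = 4 - 2579*(-12037) = 4 + 31043423 = 31043427)
u = 9869 (u = -6098 + 15967 = 9869)
(X + u) + h(78, m) = (31043427 + 9869) + 1/(-4) = 31053296 - 1/4 = 124213183/4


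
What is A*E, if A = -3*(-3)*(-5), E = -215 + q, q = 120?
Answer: 4275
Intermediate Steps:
E = -95 (E = -215 + 120 = -95)
A = -45 (A = 9*(-5) = -45)
A*E = -45*(-95) = 4275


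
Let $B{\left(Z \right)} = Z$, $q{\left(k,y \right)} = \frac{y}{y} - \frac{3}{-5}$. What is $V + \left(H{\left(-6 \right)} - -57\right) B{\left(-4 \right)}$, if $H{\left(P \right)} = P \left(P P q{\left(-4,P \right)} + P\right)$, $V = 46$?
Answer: $\frac{5282}{5} \approx 1056.4$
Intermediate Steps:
$q{\left(k,y \right)} = \frac{8}{5}$ ($q{\left(k,y \right)} = 1 - - \frac{3}{5} = 1 + \frac{3}{5} = \frac{8}{5}$)
$H{\left(P \right)} = P \left(P + \frac{8 P^{2}}{5}\right)$ ($H{\left(P \right)} = P \left(P P \frac{8}{5} + P\right) = P \left(P^{2} \cdot \frac{8}{5} + P\right) = P \left(\frac{8 P^{2}}{5} + P\right) = P \left(P + \frac{8 P^{2}}{5}\right)$)
$V + \left(H{\left(-6 \right)} - -57\right) B{\left(-4 \right)} = 46 + \left(\frac{\left(-6\right)^{2} \left(5 + 8 \left(-6\right)\right)}{5} - -57\right) \left(-4\right) = 46 + \left(\frac{1}{5} \cdot 36 \left(5 - 48\right) + 57\right) \left(-4\right) = 46 + \left(\frac{1}{5} \cdot 36 \left(-43\right) + 57\right) \left(-4\right) = 46 + \left(- \frac{1548}{5} + 57\right) \left(-4\right) = 46 - - \frac{5052}{5} = 46 + \frac{5052}{5} = \frac{5282}{5}$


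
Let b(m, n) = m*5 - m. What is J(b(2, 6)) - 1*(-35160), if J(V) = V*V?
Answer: 35224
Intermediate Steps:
b(m, n) = 4*m (b(m, n) = 5*m - m = 4*m)
J(V) = V**2
J(b(2, 6)) - 1*(-35160) = (4*2)**2 - 1*(-35160) = 8**2 + 35160 = 64 + 35160 = 35224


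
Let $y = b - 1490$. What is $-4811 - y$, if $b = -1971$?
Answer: $-1350$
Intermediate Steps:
$y = -3461$ ($y = -1971 - 1490 = -3461$)
$-4811 - y = -4811 - -3461 = -4811 + 3461 = -1350$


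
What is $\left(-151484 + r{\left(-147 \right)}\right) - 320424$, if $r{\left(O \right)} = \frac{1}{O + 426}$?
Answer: $- \frac{131662331}{279} \approx -4.7191 \cdot 10^{5}$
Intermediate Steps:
$r{\left(O \right)} = \frac{1}{426 + O}$
$\left(-151484 + r{\left(-147 \right)}\right) - 320424 = \left(-151484 + \frac{1}{426 - 147}\right) - 320424 = \left(-151484 + \frac{1}{279}\right) - 320424 = - \frac{42264035}{279} - 320424 = - \frac{131662331}{279}$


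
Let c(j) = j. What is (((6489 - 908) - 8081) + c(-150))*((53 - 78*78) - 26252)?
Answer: 85549950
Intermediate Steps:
(((6489 - 908) - 8081) + c(-150))*((53 - 78*78) - 26252) = (((6489 - 908) - 8081) - 150)*((53 - 78*78) - 26252) = ((5581 - 8081) - 150)*((53 - 6084) - 26252) = (-2500 - 150)*(-6031 - 26252) = -2650*(-32283) = 85549950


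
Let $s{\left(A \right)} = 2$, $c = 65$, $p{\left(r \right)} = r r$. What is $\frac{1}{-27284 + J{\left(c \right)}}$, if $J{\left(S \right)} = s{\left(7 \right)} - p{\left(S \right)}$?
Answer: $- \frac{1}{31507} \approx -3.1739 \cdot 10^{-5}$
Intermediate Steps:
$p{\left(r \right)} = r^{2}$
$J{\left(S \right)} = 2 - S^{2}$
$\frac{1}{-27284 + J{\left(c \right)}} = \frac{1}{-27284 + \left(2 - 65^{2}\right)} = \frac{1}{-27284 + \left(2 - 4225\right)} = \frac{1}{-27284 - 4223} = \frac{1}{-31507} = - \frac{1}{31507}$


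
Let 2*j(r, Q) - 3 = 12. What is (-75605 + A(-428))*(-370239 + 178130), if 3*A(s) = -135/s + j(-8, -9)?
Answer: 6216229402925/428 ≈ 1.4524e+10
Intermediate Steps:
j(r, Q) = 15/2 (j(r, Q) = 3/2 + (½)*12 = 3/2 + 6 = 15/2)
A(s) = 5/2 - 45/s (A(s) = (-135/s + 15/2)/3 = (15/2 - 135/s)/3 = 5/2 - 45/s)
(-75605 + A(-428))*(-370239 + 178130) = (-75605 + (5/2 - 45/(-428)))*(-370239 + 178130) = (-75605 + (5/2 - 45*(-1/428)))*(-192109) = (-75605 + (5/2 + 45/428))*(-192109) = (-75605 + 1115/428)*(-192109) = -32357825/428*(-192109) = 6216229402925/428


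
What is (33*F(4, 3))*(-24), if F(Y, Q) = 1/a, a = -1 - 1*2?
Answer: 264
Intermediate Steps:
a = -3 (a = -1 - 2 = -3)
F(Y, Q) = -⅓ (F(Y, Q) = 1/(-3) = -⅓)
(33*F(4, 3))*(-24) = (33*(-⅓))*(-24) = -11*(-24) = 264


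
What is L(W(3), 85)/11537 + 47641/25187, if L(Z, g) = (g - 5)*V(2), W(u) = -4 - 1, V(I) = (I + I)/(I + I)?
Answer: 551649177/290582419 ≈ 1.8984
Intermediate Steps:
V(I) = 1 (V(I) = (2*I)/((2*I)) = (2*I)*(1/(2*I)) = 1)
W(u) = -5
L(Z, g) = -5 + g (L(Z, g) = (g - 5)*1 = (-5 + g)*1 = -5 + g)
L(W(3), 85)/11537 + 47641/25187 = (-5 + 85)/11537 + 47641/25187 = 80*(1/11537) + 47641*(1/25187) = 80/11537 + 47641/25187 = 551649177/290582419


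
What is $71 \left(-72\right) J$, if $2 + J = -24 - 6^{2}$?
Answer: $316944$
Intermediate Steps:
$J = -62$ ($J = -2 - 60 = -62$)
$71 \left(-72\right) J = 71 \left(-72\right) \left(-62\right) = \left(-5112\right) \left(-62\right) = 316944$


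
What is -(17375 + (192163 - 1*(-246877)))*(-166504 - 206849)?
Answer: 170403909495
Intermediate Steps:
-(17375 + (192163 - 1*(-246877)))*(-166504 - 206849) = -(17375 + (192163 + 246877))*(-373353) = -(17375 + 439040)*(-373353) = -456415*(-373353) = -1*(-170403909495) = 170403909495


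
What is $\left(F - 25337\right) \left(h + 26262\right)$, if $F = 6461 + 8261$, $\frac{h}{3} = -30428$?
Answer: $690208530$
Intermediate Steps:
$h = -91284$ ($h = 3 \left(-30428\right) = -91284$)
$F = 14722$
$\left(F - 25337\right) \left(h + 26262\right) = \left(14722 - 25337\right) \left(-91284 + 26262\right) = \left(-10615\right) \left(-65022\right) = 690208530$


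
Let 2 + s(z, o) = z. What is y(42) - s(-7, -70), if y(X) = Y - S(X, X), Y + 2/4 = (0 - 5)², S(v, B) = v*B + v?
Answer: -3545/2 ≈ -1772.5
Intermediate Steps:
S(v, B) = v + B*v (S(v, B) = B*v + v = v + B*v)
Y = 49/2 (Y = -½ + (0 - 5)² = -½ + (-5)² = -½ + 25 = 49/2 ≈ 24.500)
y(X) = 49/2 - X*(1 + X)
s(z, o) = -2 + z
y(42) - s(-7, -70) = (49/2 - 1*42 - 1*42²) - (-2 - 7) = (49/2 - 42 - 1*1764) - 1*(-9) = (49/2 - 42 - 1764) + 9 = -3563/2 + 9 = -3545/2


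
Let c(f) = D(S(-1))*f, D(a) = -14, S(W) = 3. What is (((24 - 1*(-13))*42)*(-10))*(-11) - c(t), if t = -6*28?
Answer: 168588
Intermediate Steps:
t = -168
c(f) = -14*f
(((24 - 1*(-13))*42)*(-10))*(-11) - c(t) = (((24 - 1*(-13))*42)*(-10))*(-11) - (-14)*(-168) = (((24 + 13)*42)*(-10))*(-11) - 1*2352 = ((37*42)*(-10))*(-11) - 2352 = (1554*(-10))*(-11) - 2352 = -15540*(-11) - 2352 = 170940 - 2352 = 168588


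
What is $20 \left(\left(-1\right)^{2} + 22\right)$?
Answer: $460$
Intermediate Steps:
$20 \left(\left(-1\right)^{2} + 22\right) = 20 \left(1 + 22\right) = 20 \cdot 23 = 460$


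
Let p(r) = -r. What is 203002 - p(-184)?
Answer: 202818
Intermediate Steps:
203002 - p(-184) = 203002 - (-1)*(-184) = 203002 - 1*184 = 203002 - 184 = 202818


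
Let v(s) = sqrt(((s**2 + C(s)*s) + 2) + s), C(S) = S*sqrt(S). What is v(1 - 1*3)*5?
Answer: 10*sqrt(1 + I*sqrt(2)) ≈ 11.688 + 6.05*I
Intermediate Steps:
C(S) = S**(3/2)
v(s) = sqrt(2 + s + s**2 + s**(5/2)) (v(s) = sqrt(((s**2 + s**(3/2)*s) + 2) + s) = sqrt(((s**2 + s**(5/2)) + 2) + s) = sqrt((2 + s**2 + s**(5/2)) + s) = sqrt(2 + s + s**2 + s**(5/2)))
v(1 - 1*3)*5 = sqrt(2 + (1 - 1*3) + (1 - 1*3)**2 + (1 - 1*3)**(5/2))*5 = sqrt(2 + (1 - 3) + (1 - 3)**2 + (1 - 3)**(5/2))*5 = sqrt(2 - 2 + (-2)**2 + (-2)**(5/2))*5 = sqrt(2 - 2 + 4 + 4*I*sqrt(2))*5 = sqrt(4 + 4*I*sqrt(2))*5 = 5*sqrt(4 + 4*I*sqrt(2))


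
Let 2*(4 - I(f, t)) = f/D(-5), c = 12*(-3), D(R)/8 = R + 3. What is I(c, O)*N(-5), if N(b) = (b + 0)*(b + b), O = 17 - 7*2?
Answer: 575/4 ≈ 143.75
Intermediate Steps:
O = 3 (O = 17 - 1*14 = 17 - 14 = 3)
D(R) = 24 + 8*R (D(R) = 8*(R + 3) = 8*(3 + R) = 24 + 8*R)
c = -36
I(f, t) = 4 + f/32 (I(f, t) = 4 - f/(2*(24 + 8*(-5))) = 4 - f/(2*(24 - 40)) = 4 - f/(2*(-16)) = 4 - f*(-1)/(2*16) = 4 - (-1)*f/32 = 4 + f/32)
N(b) = 2*b² (N(b) = b*(2*b) = 2*b²)
I(c, O)*N(-5) = (4 + (1/32)*(-36))*(2*(-5)²) = (4 - 9/8)*(2*25) = (23/8)*50 = 575/4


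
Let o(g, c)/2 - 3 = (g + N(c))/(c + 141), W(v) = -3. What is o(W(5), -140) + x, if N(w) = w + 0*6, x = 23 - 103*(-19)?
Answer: 1700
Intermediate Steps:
x = 1980 (x = 23 + 1957 = 1980)
N(w) = w (N(w) = w + 0 = w)
o(g, c) = 6 + 2*(c + g)/(141 + c) (o(g, c) = 6 + 2*((g + c)/(c + 141)) = 6 + 2*((c + g)/(141 + c)) = 6 + 2*(c + g)/(141 + c))
o(W(5), -140) + x = 2*(423 - 3 + 4*(-140))/(141 - 140) + 1980 = 2*(423 - 3 - 560)/1 + 1980 = 2*1*(-140) + 1980 = -280 + 1980 = 1700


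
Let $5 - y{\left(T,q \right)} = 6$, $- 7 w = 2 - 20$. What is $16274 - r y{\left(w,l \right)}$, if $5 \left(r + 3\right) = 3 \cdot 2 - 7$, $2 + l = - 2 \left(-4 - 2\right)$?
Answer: $\frac{81354}{5} \approx 16271.0$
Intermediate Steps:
$l = 10$ ($l = -2 - 2 \left(-4 - 2\right) = -2 - -12 = -2 + 12 = 10$)
$w = \frac{18}{7}$ ($w = - \frac{2 - 20}{7} = \left(- \frac{1}{7}\right) \left(-18\right) = \frac{18}{7} \approx 2.5714$)
$y{\left(T,q \right)} = -1$ ($y{\left(T,q \right)} = 5 - 6 = -1$)
$r = - \frac{16}{5}$ ($r = -3 + \frac{3 \cdot 2 - 7}{5} = -3 + \frac{6 - 7}{5} = -3 + \frac{1}{5} \left(-1\right) = -3 - \frac{1}{5} = - \frac{16}{5} \approx -3.2$)
$16274 - r y{\left(w,l \right)} = 16274 - \left(- \frac{16}{5}\right) \left(-1\right) = 16274 - \frac{16}{5} = \frac{81354}{5}$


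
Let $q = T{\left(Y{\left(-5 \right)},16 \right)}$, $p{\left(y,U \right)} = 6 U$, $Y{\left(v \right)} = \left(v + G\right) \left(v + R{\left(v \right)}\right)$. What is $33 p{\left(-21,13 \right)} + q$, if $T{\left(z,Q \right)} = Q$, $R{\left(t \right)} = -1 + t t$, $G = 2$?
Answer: $2590$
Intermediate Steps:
$R{\left(t \right)} = -1 + t^{2}$
$Y{\left(v \right)} = \left(2 + v\right) \left(-1 + v + v^{2}\right)$ ($Y{\left(v \right)} = \left(v + 2\right) \left(v + \left(-1 + v^{2}\right)\right) = \left(2 + v\right) \left(-1 + v + v^{2}\right)$)
$q = 16$
$33 p{\left(-21,13 \right)} + q = 33 \cdot 6 \cdot 13 + 16 = 33 \cdot 78 + 16 = 2574 + 16 = 2590$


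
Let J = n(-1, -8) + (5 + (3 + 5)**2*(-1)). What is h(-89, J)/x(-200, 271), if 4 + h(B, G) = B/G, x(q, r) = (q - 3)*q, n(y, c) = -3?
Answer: -159/2517200 ≈ -6.3165e-5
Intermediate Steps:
x(q, r) = q*(-3 + q) (x(q, r) = (-3 + q)*q = q*(-3 + q))
J = -62 (J = -3 + (5 + (3 + 5)**2*(-1)) = -3 + (5 + 8**2*(-1)) = -3 + (5 + 64*(-1)) = -3 + (5 - 64) = -3 - 59 = -62)
h(B, G) = -4 + B/G
h(-89, J)/x(-200, 271) = (-4 - 89/(-62))/((-200*(-3 - 200))) = (-4 - 89*(-1/62))/((-200*(-203))) = (-4 + 89/62)/40600 = -159/62*1/40600 = -159/2517200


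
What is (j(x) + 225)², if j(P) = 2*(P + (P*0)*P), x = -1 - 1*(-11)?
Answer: 60025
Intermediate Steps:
x = 10 (x = -1 + 11 = 10)
j(P) = 2*P (j(P) = 2*(P + 0*P) = 2*(P + 0) = 2*P)
(j(x) + 225)² = (2*10 + 225)² = (20 + 225)² = 245² = 60025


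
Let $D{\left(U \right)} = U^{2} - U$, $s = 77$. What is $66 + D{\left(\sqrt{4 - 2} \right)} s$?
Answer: $220 - 77 \sqrt{2} \approx 111.11$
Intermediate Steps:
$66 + D{\left(\sqrt{4 - 2} \right)} s = 66 + \sqrt{4 - 2} \left(-1 + \sqrt{4 - 2}\right) 77 = 66 + \sqrt{2} \left(-1 + \sqrt{2}\right) 77 = 66 + 77 \sqrt{2} \left(-1 + \sqrt{2}\right)$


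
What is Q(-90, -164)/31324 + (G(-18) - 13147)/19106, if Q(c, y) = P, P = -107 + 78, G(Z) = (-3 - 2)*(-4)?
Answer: -5021271/7298492 ≈ -0.68799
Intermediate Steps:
G(Z) = 20 (G(Z) = -5*(-4) = 20)
P = -29
Q(c, y) = -29
Q(-90, -164)/31324 + (G(-18) - 13147)/19106 = -29/31324 + (20 - 13147)/19106 = -29*1/31324 - 13127*1/19106 = -29/31324 - 13127/19106 = -5021271/7298492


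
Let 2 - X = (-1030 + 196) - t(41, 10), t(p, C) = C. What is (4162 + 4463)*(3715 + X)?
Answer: 39338625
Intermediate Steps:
X = 846 (X = 2 - ((-1030 + 196) - 1*10) = 2 - (-834 - 10) = 2 - 1*(-844) = 2 + 844 = 846)
(4162 + 4463)*(3715 + X) = (4162 + 4463)*(3715 + 846) = 8625*4561 = 39338625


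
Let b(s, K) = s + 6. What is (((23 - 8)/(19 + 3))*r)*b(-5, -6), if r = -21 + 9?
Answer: -90/11 ≈ -8.1818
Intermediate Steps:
b(s, K) = 6 + s
r = -12
(((23 - 8)/(19 + 3))*r)*b(-5, -6) = (((23 - 8)/(19 + 3))*(-12))*(6 - 5) = ((15/22)*(-12))*1 = -90/11*1 = -90/11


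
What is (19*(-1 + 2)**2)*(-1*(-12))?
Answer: 228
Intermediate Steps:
(19*(-1 + 2)**2)*(-1*(-12)) = (19*1**2)*12 = (19*1)*12 = 19*12 = 228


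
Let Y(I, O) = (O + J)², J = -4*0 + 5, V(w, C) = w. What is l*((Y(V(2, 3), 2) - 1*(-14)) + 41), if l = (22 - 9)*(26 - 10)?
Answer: 21632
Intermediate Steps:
J = 5 (J = 0 + 5 = 5)
Y(I, O) = (5 + O)² (Y(I, O) = (O + 5)² = (5 + O)²)
l = 208 (l = 13*16 = 208)
l*((Y(V(2, 3), 2) - 1*(-14)) + 41) = 208*(((5 + 2)² - 1*(-14)) + 41) = 208*((7² + 14) + 41) = 208*((49 + 14) + 41) = 208*(63 + 41) = 208*104 = 21632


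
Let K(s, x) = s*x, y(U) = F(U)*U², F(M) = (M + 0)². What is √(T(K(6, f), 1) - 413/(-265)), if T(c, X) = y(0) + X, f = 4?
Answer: √179670/265 ≈ 1.5995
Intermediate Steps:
F(M) = M²
y(U) = U⁴ (y(U) = U²*U² = U⁴)
T(c, X) = X (T(c, X) = 0⁴ + X = 0 + X = X)
√(T(K(6, f), 1) - 413/(-265)) = √(1 - 413/(-265)) = √(1 - 413*(-1/265)) = √(1 + 413/265) = √(678/265) = √179670/265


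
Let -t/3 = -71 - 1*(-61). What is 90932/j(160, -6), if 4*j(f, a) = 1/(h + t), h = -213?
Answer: -66562224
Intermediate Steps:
t = 30 (t = -3*(-71 - 1*(-61)) = -3*(-71 + 61) = -3*(-10) = 30)
j(f, a) = -1/732 (j(f, a) = 1/(4*(-213 + 30)) = (1/4)/(-183) = (1/4)*(-1/183) = -1/732)
90932/j(160, -6) = 90932/(-1/732) = 90932*(-732) = -66562224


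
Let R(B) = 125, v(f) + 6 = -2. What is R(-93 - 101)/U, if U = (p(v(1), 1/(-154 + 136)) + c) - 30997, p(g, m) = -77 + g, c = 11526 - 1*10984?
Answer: -25/6108 ≈ -0.0040930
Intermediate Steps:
c = 542 (c = 11526 - 10984 = 542)
v(f) = -8 (v(f) = -6 - 2 = -8)
U = -30540 (U = ((-77 - 8) + 542) - 30997 = (-85 + 542) - 30997 = 457 - 30997 = -30540)
R(-93 - 101)/U = 125/(-30540) = 125*(-1/30540) = -25/6108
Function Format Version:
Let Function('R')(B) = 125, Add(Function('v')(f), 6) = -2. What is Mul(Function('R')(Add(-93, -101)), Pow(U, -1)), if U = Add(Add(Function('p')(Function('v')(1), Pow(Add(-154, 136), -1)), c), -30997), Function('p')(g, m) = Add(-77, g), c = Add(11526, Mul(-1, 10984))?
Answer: Rational(-25, 6108) ≈ -0.0040930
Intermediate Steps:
c = 542 (c = Add(11526, -10984) = 542)
Function('v')(f) = -8 (Function('v')(f) = Add(-6, -2) = -8)
U = -30540 (U = Add(Add(Add(-77, -8), 542), -30997) = Add(Add(-85, 542), -30997) = Add(457, -30997) = -30540)
Mul(Function('R')(Add(-93, -101)), Pow(U, -1)) = Mul(125, Pow(-30540, -1)) = Mul(125, Rational(-1, 30540)) = Rational(-25, 6108)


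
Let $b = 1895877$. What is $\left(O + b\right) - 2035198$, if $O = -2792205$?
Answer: $-2931526$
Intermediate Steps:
$\left(O + b\right) - 2035198 = \left(-2792205 + 1895877\right) - 2035198 = -896328 - 2035198 = -2931526$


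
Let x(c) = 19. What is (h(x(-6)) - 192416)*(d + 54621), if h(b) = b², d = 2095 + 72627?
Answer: -24840969865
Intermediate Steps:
d = 74722
(h(x(-6)) - 192416)*(d + 54621) = (19² - 192416)*(74722 + 54621) = (361 - 192416)*129343 = -192055*129343 = -24840969865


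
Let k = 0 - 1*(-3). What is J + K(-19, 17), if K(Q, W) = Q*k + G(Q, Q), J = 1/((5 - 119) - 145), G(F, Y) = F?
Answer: -19685/259 ≈ -76.004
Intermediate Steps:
k = 3 (k = 0 + 3 = 3)
J = -1/259 (J = 1/(-114 - 145) = 1/(-259) = -1/259 ≈ -0.0038610)
K(Q, W) = 4*Q (K(Q, W) = Q*3 + Q = 3*Q + Q = 4*Q)
J + K(-19, 17) = -1/259 + 4*(-19) = -1/259 - 76 = -19685/259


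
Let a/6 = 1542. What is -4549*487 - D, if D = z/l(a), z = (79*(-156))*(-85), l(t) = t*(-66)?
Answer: -112730874323/50886 ≈ -2.2154e+6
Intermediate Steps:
a = 9252 (a = 6*1542 = 9252)
l(t) = -66*t
z = 1047540 (z = -12324*(-85) = 1047540)
D = -87295/50886 (D = 1047540/((-66*9252)) = 1047540/(-610632) = 1047540*(-1/610632) = -87295/50886 ≈ -1.7155)
-4549*487 - D = -4549*487 - 1*(-87295/50886) = -2215363 + 87295/50886 = -112730874323/50886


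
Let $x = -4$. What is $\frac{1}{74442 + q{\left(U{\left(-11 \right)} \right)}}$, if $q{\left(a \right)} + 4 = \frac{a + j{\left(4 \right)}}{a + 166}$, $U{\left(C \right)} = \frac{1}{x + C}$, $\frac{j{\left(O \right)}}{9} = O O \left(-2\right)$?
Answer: $\frac{2489}{185271861} \approx 1.3434 \cdot 10^{-5}$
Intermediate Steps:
$j{\left(O \right)} = - 18 O^{2}$ ($j{\left(O \right)} = 9 O O \left(-2\right) = 9 O^{2} \left(-2\right) = 9 \left(- 2 O^{2}\right) = - 18 O^{2}$)
$U{\left(C \right)} = \frac{1}{-4 + C}$
$q{\left(a \right)} = -4 + \frac{-288 + a}{166 + a}$ ($q{\left(a \right)} = -4 + \frac{a - 18 \cdot 4^{2}}{a + 166} = -4 + \frac{a - 288}{166 + a} = -4 + \frac{-288 + a}{166 + a}$)
$\frac{1}{74442 + q{\left(U{\left(-11 \right)} \right)}} = \frac{1}{74442 + \frac{-952 - \frac{3}{-4 - 11}}{166 + \frac{1}{-4 - 11}}} = \frac{1}{74442 + \frac{-952 - \frac{3}{-15}}{166 + \frac{1}{-15}}} = \frac{1}{74442 + \frac{-952 - - \frac{1}{5}}{166 - \frac{1}{15}}} = \frac{1}{74442 + \frac{-952 + \frac{1}{5}}{\frac{2489}{15}}} = \frac{1}{74442 + \frac{15}{2489} \left(- \frac{4759}{5}\right)} = \frac{1}{74442 - \frac{14277}{2489}} = \frac{1}{\frac{185271861}{2489}} = \frac{2489}{185271861}$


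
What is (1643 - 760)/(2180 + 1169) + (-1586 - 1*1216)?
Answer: -9383015/3349 ≈ -2801.7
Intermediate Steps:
(1643 - 760)/(2180 + 1169) + (-1586 - 1*1216) = 883/3349 + (-1586 - 1216) = 883*(1/3349) - 2802 = 883/3349 - 2802 = -9383015/3349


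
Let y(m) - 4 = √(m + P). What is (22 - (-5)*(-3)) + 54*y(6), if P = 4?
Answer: 223 + 54*√10 ≈ 393.76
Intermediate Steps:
y(m) = 4 + √(4 + m) (y(m) = 4 + √(m + 4) = 4 + √(4 + m))
(22 - (-5)*(-3)) + 54*y(6) = (22 - (-5)*(-3)) + 54*(4 + √(4 + 6)) = (22 - 1*15) + 54*(4 + √10) = (22 - 15) + (216 + 54*√10) = 7 + (216 + 54*√10) = 223 + 54*√10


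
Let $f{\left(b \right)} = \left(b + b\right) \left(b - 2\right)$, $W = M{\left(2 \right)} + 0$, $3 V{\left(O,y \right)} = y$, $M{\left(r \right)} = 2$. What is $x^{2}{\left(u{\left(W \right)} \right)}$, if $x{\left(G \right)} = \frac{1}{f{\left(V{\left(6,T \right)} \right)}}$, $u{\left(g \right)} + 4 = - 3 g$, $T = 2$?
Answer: $\frac{81}{256} \approx 0.31641$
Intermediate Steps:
$V{\left(O,y \right)} = \frac{y}{3}$
$W = 2$ ($W = 2 + 0 = 2$)
$u{\left(g \right)} = -4 - 3 g$
$f{\left(b \right)} = 2 b \left(-2 + b\right)$
$x{\left(G \right)} = - \frac{9}{16}$ ($x{\left(G \right)} = \frac{1}{2 \cdot \frac{1}{3} \cdot 2 \left(-2 + \frac{1}{3} \cdot 2\right)} = \frac{1}{2 \cdot \frac{2}{3} \left(-2 + \frac{2}{3}\right)} = \frac{1}{2 \cdot \frac{2}{3} \left(- \frac{4}{3}\right)} = \frac{1}{- \frac{16}{9}} = - \frac{9}{16}$)
$x^{2}{\left(u{\left(W \right)} \right)} = \left(- \frac{9}{16}\right)^{2} = \frac{81}{256}$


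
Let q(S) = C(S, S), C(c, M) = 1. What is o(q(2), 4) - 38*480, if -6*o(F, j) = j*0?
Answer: -18240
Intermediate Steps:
q(S) = 1
o(F, j) = 0 (o(F, j) = -j*0/6 = -⅙*0 = 0)
o(q(2), 4) - 38*480 = 0 - 38*480 = 0 - 18240 = -18240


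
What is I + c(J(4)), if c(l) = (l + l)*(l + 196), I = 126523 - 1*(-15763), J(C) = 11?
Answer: 146840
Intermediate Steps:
I = 142286 (I = 126523 + 15763 = 142286)
c(l) = 2*l*(196 + l) (c(l) = (2*l)*(196 + l) = 2*l*(196 + l))
I + c(J(4)) = 142286 + 2*11*(196 + 11) = 142286 + 2*11*207 = 142286 + 4554 = 146840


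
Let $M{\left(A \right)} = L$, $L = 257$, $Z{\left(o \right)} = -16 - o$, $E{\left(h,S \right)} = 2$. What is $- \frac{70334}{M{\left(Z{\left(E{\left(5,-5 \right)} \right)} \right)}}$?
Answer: $- \frac{70334}{257} \approx -273.67$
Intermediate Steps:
$M{\left(A \right)} = 257$
$- \frac{70334}{M{\left(Z{\left(E{\left(5,-5 \right)} \right)} \right)}} = - \frac{70334}{257}$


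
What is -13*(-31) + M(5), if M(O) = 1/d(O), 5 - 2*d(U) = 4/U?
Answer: 8473/21 ≈ 403.48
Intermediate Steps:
d(U) = 5/2 - 2/U
M(O) = 1/(5/2 - 2/O)
-13*(-31) + M(5) = -13*(-31) + 2*5/(-4 + 5*5) = 403 + 2*5/(-4 + 25) = 403 + 2*5/21 = 403 + 2*5*(1/21) = 403 + 10/21 = 8473/21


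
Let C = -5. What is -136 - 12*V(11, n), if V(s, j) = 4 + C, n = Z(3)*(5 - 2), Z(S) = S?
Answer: -124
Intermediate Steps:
n = 9 (n = 3*(5 - 2) = 3*3 = 9)
V(s, j) = -1 (V(s, j) = 4 - 5 = -1)
-136 - 12*V(11, n) = -136 - 12*(-1) = -136 + 12 = -124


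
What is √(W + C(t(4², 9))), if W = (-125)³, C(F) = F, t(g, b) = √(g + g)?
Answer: √(-1953125 + 4*√2) ≈ 1397.5*I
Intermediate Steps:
t(g, b) = √2*√g (t(g, b) = √(2*g) = √2*√g)
W = -1953125
√(W + C(t(4², 9))) = √(-1953125 + √2*√(4²)) = √(-1953125 + √2*√16) = √(-1953125 + √2*4) = √(-1953125 + 4*√2)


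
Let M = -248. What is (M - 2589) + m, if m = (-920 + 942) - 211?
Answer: -3026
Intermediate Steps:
m = -189 (m = 22 - 211 = -189)
(M - 2589) + m = (-248 - 2589) - 189 = -2837 - 189 = -3026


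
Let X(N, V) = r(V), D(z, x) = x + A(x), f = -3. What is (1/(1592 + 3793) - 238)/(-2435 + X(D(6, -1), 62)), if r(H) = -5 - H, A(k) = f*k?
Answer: 1281629/13473270 ≈ 0.095124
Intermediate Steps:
A(k) = -3*k
D(z, x) = -2*x (D(z, x) = x - 3*x = -2*x)
X(N, V) = -5 - V
(1/(1592 + 3793) - 238)/(-2435 + X(D(6, -1), 62)) = (1/(1592 + 3793) - 238)/(-2435 + (-5 - 1*62)) = (1/5385 - 238)/(-2435 + (-5 - 62)) = (1/5385 - 238)/(-2435 - 67) = -1281629/5385/(-2502) = -1281629/5385*(-1/2502) = 1281629/13473270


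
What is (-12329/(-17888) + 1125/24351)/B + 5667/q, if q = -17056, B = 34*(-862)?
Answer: -57974390987729/174472655746688 ≈ -0.33228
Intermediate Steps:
B = -29308
(-12329/(-17888) + 1125/24351)/B + 5667/q = (-12329/(-17888) + 1125/24351)/(-29308) + 5667/(-17056) = (-12329*(-1/17888) + 1125*(1/24351))*(-1/29308) + 5667*(-1/17056) = (12329/17888 + 375/8117)*(-1/29308) - 5667/17056 = (106782493/145196896)*(-1/29308) - 5667/17056 = -106782493/4255430627968 - 5667/17056 = -57974390987729/174472655746688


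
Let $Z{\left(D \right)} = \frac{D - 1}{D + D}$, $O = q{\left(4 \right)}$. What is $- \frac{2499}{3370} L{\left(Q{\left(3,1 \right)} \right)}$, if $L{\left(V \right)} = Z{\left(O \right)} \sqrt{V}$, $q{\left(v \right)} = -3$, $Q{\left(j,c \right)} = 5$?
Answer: $- \frac{833 \sqrt{5}}{1685} \approx -1.1054$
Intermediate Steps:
$O = -3$
$Z{\left(D \right)} = \frac{-1 + D}{2 D}$
$L{\left(V \right)} = \frac{2 \sqrt{V}}{3}$ ($L{\left(V \right)} = \frac{-1 - 3}{2 \left(-3\right)} \sqrt{V} = \frac{1}{2} \left(- \frac{1}{3}\right) \left(-4\right) \sqrt{V} = \frac{2 \sqrt{V}}{3}$)
$- \frac{2499}{3370} L{\left(Q{\left(3,1 \right)} \right)} = - \frac{2499}{3370} \frac{2 \sqrt{5}}{3} = \left(-2499\right) \frac{1}{3370} \frac{2 \sqrt{5}}{3} = - \frac{2499 \frac{2 \sqrt{5}}{3}}{3370} = - \frac{833 \sqrt{5}}{1685}$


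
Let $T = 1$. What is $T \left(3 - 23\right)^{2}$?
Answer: $400$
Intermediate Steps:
$T \left(3 - 23\right)^{2} = 1 \left(3 - 23\right)^{2} = 1 \left(-20\right)^{2} = 1 \cdot 400 = 400$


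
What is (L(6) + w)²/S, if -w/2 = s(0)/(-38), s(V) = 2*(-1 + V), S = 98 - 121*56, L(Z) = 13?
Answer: -8575/344394 ≈ -0.024899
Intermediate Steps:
S = -6678 (S = 98 - 6776 = -6678)
s(V) = -2 + 2*V
w = -2/19 (w = -2*(-2 + 2*0)/(-38) = -2*(-2 + 0)*(-1)/38 = -(-4)*(-1)/38 = -2*1/19 = -2/19 ≈ -0.10526)
(L(6) + w)²/S = (13 - 2/19)²/(-6678) = (245/19)²*(-1/6678) = (60025/361)*(-1/6678) = -8575/344394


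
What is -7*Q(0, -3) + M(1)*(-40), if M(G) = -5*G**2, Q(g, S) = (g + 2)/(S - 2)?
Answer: 1014/5 ≈ 202.80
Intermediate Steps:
Q(g, S) = (2 + g)/(-2 + S)
-7*Q(0, -3) + M(1)*(-40) = -7*(2 + 0)/(-2 - 3) - 5*1**2*(-40) = -7*2/(-5) - 5*1*(-40) = -(-7)*2/5 - 5*(-40) = -7*(-2/5) + 200 = 14/5 + 200 = 1014/5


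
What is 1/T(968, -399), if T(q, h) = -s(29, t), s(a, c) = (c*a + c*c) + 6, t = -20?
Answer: 1/174 ≈ 0.0057471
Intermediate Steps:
s(a, c) = 6 + c**2 + a*c (s(a, c) = (a*c + c**2) + 6 = (c**2 + a*c) + 6 = 6 + c**2 + a*c)
T(q, h) = 174 (T(q, h) = -(6 + (-20)**2 + 29*(-20)) = -(6 + 400 - 580) = -1*(-174) = 174)
1/T(968, -399) = 1/174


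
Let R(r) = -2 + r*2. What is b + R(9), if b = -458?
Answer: -442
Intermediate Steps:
R(r) = -2 + 2*r
b + R(9) = -458 + (-2 + 2*9) = -458 + (-2 + 18) = -458 + 16 = -442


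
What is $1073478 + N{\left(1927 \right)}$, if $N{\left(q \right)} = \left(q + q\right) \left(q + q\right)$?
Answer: $15926794$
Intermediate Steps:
$N{\left(q \right)} = 4 q^{2}$ ($N{\left(q \right)} = 2 q 2 q = 4 q^{2}$)
$1073478 + N{\left(1927 \right)} = 1073478 + 4 \cdot 1927^{2} = 1073478 + 4 \cdot 3713329 = 1073478 + 14853316 = 15926794$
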